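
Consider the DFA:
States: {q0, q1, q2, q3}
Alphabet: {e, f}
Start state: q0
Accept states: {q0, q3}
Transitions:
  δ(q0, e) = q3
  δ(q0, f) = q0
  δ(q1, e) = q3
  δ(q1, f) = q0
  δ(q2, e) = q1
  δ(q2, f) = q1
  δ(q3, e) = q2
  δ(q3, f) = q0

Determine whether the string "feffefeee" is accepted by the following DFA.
Processing string "feffefeee":
  q0 --f--> q0
  q0 --e--> q3
  q3 --f--> q0
  q0 --f--> q0
  q0 --e--> q3
  q3 --f--> q0
  q0 --e--> q3
  q3 --e--> q2
  q2 --e--> q1
Final state: q1
Accept states: {q0, q3}
No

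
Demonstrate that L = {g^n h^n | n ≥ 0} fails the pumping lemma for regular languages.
Assume L is regular with pumping length p. Idea: pumping the g-block changes the count balance.
Choose s = g^p h^p (length 2p ≥ p). By the pumping lemma, s = xyz with |xy| ≤ p, |y| > 0. So y = g^k for some k > 0 (since xy is entirely within the g's). Pumping gives xy²z = g^(p+k) h^p, which is not in L since p+k ≠ p.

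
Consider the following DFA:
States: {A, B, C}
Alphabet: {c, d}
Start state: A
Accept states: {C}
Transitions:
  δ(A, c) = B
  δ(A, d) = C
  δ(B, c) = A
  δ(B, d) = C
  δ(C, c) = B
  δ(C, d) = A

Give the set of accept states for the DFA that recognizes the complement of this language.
Complement accept states = All states \ Original accept states
= {A, B, C} \ {C}
{A, B}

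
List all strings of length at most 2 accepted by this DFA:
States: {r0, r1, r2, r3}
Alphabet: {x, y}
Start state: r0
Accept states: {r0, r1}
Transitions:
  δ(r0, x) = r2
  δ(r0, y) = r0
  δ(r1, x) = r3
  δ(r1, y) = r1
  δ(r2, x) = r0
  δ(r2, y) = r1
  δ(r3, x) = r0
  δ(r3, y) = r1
ε, y, xx, xy, yy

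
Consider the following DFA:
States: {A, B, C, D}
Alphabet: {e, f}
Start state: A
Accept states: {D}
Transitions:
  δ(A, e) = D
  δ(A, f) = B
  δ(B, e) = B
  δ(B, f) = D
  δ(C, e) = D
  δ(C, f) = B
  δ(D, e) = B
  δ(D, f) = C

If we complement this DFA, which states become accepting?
Complement accept states = All states \ Original accept states
= {A, B, C, D} \ {D}
{A, B, C}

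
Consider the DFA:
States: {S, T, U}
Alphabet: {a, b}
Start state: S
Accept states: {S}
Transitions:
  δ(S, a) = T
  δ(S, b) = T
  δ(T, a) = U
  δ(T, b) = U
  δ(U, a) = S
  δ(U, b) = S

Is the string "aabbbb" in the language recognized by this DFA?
Processing string "aabbbb":
  S --a--> T
  T --a--> U
  U --b--> S
  S --b--> T
  T --b--> U
  U --b--> S
Final state: S
Accept states: {S}
Yes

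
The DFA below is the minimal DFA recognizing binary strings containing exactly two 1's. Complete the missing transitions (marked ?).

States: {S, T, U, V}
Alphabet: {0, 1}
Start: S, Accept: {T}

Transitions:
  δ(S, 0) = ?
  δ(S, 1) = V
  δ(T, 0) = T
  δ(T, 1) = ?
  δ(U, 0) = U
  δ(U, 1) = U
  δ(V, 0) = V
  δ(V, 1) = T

From the language and accept set, identify what each state tracks — S: zero 1's; T: two 1's; U: ≥ three 1's (dead); V: one 1.
Each missing δ(q, a) is the state matching the new tracked value after reading a.
δ(S, 0) = S; δ(T, 1) = U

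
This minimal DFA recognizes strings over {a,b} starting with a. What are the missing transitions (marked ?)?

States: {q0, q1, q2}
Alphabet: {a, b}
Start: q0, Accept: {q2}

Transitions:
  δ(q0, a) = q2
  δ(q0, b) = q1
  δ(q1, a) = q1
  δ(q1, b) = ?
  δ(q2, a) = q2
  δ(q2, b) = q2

From the language and accept set, identify what each state tracks — q0: no input read; q1: started with b (dead); q2: started with a.
Each missing δ(q, a) is the state matching the new tracked value after reading a.
δ(q1, b) = q1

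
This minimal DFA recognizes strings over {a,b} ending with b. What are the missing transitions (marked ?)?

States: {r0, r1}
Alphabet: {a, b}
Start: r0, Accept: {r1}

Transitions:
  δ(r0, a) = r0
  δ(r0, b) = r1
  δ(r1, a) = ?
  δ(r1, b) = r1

From the language and accept set, identify what each state tracks — r0: last symbol not b; r1: last symbol is b.
Each missing δ(q, a) is the state matching the new tracked value after reading a.
δ(r1, a) = r0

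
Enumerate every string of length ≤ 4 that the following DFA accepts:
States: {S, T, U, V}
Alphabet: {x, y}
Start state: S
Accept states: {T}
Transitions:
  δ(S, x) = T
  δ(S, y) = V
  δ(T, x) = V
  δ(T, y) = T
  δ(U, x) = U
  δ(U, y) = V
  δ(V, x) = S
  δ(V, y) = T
x, xy, yy, xxy, xyy, yxx, yyy, xxxx, xxyy, xyxy, xyyy, yxxy, yxyy, yyxy, yyyy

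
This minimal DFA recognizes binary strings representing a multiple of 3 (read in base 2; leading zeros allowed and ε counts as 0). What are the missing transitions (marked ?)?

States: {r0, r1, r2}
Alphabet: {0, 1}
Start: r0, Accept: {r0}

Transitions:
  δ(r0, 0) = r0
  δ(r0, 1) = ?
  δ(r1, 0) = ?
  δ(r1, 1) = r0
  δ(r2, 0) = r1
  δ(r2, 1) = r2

From the language and accept set, identify what each state tracks — r0: value ≡ 0 (mod 3); r1: value ≡ 1 (mod 3); r2: value ≡ 2 (mod 3).
Each missing δ(q, a) is the state matching the new tracked value after reading a.
δ(r0, 1) = r1; δ(r1, 0) = r2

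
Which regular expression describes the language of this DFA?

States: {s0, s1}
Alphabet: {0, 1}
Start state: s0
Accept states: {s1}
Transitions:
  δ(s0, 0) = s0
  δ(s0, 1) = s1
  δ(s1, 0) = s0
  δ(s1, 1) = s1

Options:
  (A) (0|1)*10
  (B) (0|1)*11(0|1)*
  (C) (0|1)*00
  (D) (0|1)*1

Check each option against the DFA on short strings; one disagreement eliminates an option:
  (A) (0|1)*10: on '1' the DFA goes s0 → s1 and accepts (s1 ∈ Accept), but the regex does not match it → eliminate
  (B) (0|1)*11(0|1)*: on '1' the DFA goes s0 → s1 and accepts (s1 ∈ Accept), but the regex does not match it → eliminate
  (C) (0|1)*00: on '1' the DFA goes s0 → s1 and accepts (s1 ∈ Accept), but the regex does not match it → eliminate
  (D) (0|1)*1: agrees with the DFA on every string of length ≤ 6
Only (D) is consistent with the DFA.
(D) (0|1)*1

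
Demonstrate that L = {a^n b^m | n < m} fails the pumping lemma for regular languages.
Assume L is regular with pumping length p. Idea: pumping up the a-block makes the a-count reach the b-count.
Choose s = a^p b^(p+1) ∈ L. By the pumping lemma, s = xyz with |xy| ≤ p, |y| > 0, so y = a^k with k ≥ 1. Then xy²z = a^(p+k) b^(p+1). Since p+k ≥ p+1, the number of a's is no longer strictly less than the number of b's, so xy²z ∉ L.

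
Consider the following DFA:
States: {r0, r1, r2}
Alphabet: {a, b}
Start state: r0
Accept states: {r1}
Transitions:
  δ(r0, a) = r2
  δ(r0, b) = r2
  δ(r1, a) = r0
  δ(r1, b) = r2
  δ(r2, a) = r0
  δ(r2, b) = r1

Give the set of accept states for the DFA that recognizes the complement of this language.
Complement accept states = All states \ Original accept states
= {r0, r1, r2} \ {r1}
{r0, r2}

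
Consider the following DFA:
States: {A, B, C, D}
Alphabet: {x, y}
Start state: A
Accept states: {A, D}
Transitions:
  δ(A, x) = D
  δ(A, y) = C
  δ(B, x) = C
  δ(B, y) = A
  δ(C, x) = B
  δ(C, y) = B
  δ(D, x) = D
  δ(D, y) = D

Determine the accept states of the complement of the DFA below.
Complement accept states = All states \ Original accept states
= {A, B, C, D} \ {A, D}
{B, C}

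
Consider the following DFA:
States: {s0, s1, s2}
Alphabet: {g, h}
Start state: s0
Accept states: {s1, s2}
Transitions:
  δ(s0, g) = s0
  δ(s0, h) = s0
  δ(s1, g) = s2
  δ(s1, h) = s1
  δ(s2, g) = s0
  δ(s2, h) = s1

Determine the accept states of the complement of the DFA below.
Complement accept states = All states \ Original accept states
= {s0, s1, s2} \ {s1, s2}
{s0}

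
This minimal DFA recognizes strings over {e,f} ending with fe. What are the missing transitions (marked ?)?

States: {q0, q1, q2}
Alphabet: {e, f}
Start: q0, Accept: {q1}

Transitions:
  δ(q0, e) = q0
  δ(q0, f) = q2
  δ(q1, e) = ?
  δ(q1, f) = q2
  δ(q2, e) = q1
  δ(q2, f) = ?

From the language and accept set, identify what each state tracks — q0: no suffix match; q1: suffix is fe; q2: one trailing f.
Each missing δ(q, a) is the state matching the new tracked value after reading a.
δ(q1, e) = q0; δ(q2, f) = q2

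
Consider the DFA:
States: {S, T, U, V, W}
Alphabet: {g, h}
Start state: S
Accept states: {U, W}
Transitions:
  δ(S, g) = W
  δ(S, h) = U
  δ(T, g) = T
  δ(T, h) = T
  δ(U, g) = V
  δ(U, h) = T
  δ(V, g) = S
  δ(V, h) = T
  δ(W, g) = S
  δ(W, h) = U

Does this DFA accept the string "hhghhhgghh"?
Processing string "hhghhhgghh":
  S --h--> U
  U --h--> T
  T --g--> T
  T --h--> T
  T --h--> T
  T --h--> T
  T --g--> T
  T --g--> T
  T --h--> T
  T --h--> T
Final state: T
Accept states: {U, W}
No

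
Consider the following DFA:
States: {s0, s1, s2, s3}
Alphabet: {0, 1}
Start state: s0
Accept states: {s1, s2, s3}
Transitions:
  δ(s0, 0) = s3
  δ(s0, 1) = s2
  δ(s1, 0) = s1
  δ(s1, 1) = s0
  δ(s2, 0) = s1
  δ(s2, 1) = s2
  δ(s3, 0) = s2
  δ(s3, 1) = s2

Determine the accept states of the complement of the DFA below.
Complement accept states = All states \ Original accept states
= {s0, s1, s2, s3} \ {s1, s2, s3}
{s0}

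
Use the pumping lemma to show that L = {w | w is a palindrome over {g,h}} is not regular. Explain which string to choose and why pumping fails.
Assume L is regular with pumping length p. Idea: pumping the leading g-block breaks the symmetry.
Choose s = g^p h g^p (a palindrome of length 2p+1 ≥ p). By the pumping lemma, s = xyz with |xy| ≤ p, |y| > 0, so y = g^k with k > 0 (xy lies entirely in the first g^p). Then xy²z = g^(p+k) h g^p, which is not a palindrome since p+k ≠ p.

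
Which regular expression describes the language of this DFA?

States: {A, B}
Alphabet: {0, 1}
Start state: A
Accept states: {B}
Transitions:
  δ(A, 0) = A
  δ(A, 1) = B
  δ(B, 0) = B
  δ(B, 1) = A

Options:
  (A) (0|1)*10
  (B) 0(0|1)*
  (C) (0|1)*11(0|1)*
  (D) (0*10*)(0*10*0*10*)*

Check each option against the DFA on short strings; one disagreement eliminates an option:
  (A) (0|1)*10: on '1' the DFA goes A → B and accepts (B ∈ Accept), but the regex does not match it → eliminate
  (B) 0(0|1)*: on '0' the DFA goes A → A and rejects (A ∉ Accept), but the regex matches it → eliminate
  (C) (0|1)*11(0|1)*: on '1' the DFA goes A → B and accepts (B ∈ Accept), but the regex does not match it → eliminate
  (D) (0*10*)(0*10*0*10*)*: agrees with the DFA on every string of length ≤ 6
Only (D) is consistent with the DFA.
(D) (0*10*)(0*10*0*10*)*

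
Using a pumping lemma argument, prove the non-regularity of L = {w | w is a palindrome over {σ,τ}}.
Assume L is regular with pumping length p. Idea: pumping the leading σ-block breaks the symmetry.
Choose s = σ^p τ σ^p (a palindrome of length 2p+1 ≥ p). By the pumping lemma, s = xyz with |xy| ≤ p, |y| > 0, so y = σ^k with k > 0 (xy lies entirely in the first σ^p). Then xy²z = σ^(p+k) τ σ^p, which is not a palindrome since p+k ≠ p.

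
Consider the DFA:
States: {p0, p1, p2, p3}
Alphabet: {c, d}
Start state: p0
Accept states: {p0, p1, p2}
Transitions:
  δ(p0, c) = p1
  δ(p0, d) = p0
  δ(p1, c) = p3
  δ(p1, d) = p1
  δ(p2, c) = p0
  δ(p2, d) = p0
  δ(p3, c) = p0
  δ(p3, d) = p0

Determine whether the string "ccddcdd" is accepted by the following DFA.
Processing string "ccddcdd":
  p0 --c--> p1
  p1 --c--> p3
  p3 --d--> p0
  p0 --d--> p0
  p0 --c--> p1
  p1 --d--> p1
  p1 --d--> p1
Final state: p1
Accept states: {p0, p1, p2}
Yes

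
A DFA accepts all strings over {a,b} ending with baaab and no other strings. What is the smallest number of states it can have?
By Myhill–Nerode, count the distinguishable equivalence classes: 6 classes — one per longest suffix of the input that is a prefix of 'baaab' (lengths 0 through 5); only the length-5 class is accepting.
6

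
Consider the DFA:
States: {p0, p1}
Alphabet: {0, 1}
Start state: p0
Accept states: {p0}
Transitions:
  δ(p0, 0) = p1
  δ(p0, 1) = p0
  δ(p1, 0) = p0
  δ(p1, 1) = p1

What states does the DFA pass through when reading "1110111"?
read '1': p0 → p0
  read '1': p0 → p0
  read '1': p0 → p0
  read '0': p0 → p1
  read '1': p1 → p1
  read '1': p1 → p1
  read '1': p1 → p1
p0 -> p0 -> p0 -> p0 -> p1 -> p1 -> p1 -> p1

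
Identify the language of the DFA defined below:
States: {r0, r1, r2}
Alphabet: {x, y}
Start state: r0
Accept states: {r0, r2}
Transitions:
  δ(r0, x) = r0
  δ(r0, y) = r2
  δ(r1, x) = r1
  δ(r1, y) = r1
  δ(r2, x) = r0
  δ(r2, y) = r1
Testing a few strings:
  'yxyy' → reject
  'x' → accept
  'xy' → accept
  'xxyx' → accept
State roles: r0=last symbol not y (ok); r1=saw yy (dead); r2=last symbol y (ok)
All strings over {x,y} with no two consecutive y's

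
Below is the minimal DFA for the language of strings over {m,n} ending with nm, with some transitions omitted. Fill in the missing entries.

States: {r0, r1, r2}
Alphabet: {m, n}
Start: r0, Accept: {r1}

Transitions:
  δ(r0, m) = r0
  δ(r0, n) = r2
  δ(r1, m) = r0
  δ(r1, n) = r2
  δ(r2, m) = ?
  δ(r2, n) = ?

From the language and accept set, identify what each state tracks — r0: no suffix match; r1: suffix is nm; r2: one trailing n.
Each missing δ(q, a) is the state matching the new tracked value after reading a.
δ(r2, m) = r1; δ(r2, n) = r2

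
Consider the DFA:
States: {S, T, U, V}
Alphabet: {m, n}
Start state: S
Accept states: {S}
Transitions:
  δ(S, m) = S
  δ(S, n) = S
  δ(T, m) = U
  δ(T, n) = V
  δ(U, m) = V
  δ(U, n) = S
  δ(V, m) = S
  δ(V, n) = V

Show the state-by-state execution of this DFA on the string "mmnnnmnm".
read 'm': S → S
  read 'm': S → S
  read 'n': S → S
  read 'n': S → S
  read 'n': S → S
  read 'm': S → S
  read 'n': S → S
  read 'm': S → S
S -> S -> S -> S -> S -> S -> S -> S -> S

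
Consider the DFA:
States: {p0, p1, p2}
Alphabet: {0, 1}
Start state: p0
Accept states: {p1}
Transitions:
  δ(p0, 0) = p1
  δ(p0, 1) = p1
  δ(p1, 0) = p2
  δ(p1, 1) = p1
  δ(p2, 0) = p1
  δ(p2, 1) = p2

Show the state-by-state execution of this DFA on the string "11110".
read '1': p0 → p1
  read '1': p1 → p1
  read '1': p1 → p1
  read '1': p1 → p1
  read '0': p1 → p2
p0 -> p1 -> p1 -> p1 -> p1 -> p2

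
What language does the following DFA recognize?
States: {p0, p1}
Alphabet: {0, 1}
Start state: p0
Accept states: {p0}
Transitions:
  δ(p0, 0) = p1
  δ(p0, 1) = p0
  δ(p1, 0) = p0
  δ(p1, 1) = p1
Testing a few strings:
  '1' → accept
  '01' → reject
  '100' → accept
  '001' → accept
State roles: p0=even number of 0's so far; p1=odd number of 0's so far
All binary strings with an even number of 0's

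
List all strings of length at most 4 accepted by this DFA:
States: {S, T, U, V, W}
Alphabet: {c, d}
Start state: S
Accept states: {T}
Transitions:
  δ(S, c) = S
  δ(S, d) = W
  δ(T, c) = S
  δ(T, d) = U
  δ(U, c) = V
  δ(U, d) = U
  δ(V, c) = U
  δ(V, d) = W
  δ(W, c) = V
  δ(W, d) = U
None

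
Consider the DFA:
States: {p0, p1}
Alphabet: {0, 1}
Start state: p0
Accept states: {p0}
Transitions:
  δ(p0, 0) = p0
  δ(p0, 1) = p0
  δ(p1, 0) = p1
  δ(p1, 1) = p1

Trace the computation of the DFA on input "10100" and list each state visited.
read '1': p0 → p0
  read '0': p0 → p0
  read '1': p0 → p0
  read '0': p0 → p0
  read '0': p0 → p0
p0 -> p0 -> p0 -> p0 -> p0 -> p0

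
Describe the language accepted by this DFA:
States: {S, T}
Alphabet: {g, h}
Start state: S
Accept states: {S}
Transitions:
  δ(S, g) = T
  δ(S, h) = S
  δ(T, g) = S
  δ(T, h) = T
Testing a few strings:
  'ggh' → accept
  'h' → accept
  'g' → reject
  'hgg' → accept
State roles: S=even number of g's so far; T=odd number of g's so far
All strings over {g,h} with an even number of g's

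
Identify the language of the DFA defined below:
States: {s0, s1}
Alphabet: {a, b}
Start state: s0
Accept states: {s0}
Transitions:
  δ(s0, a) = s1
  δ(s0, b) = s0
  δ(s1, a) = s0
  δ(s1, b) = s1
Testing a few strings:
  'aba' → accept
  'aaa' → reject
  'bab' → reject
  'abb' → reject
State roles: s0=even number of a's so far; s1=odd number of a's so far
All strings over {a,b} with an even number of a's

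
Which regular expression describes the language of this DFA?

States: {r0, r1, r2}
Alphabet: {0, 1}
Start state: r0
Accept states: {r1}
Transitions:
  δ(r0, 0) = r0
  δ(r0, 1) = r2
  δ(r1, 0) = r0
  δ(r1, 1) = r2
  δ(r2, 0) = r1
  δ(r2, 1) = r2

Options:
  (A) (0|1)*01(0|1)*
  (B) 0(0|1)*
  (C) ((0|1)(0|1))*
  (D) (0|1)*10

Check each option against the DFA on short strings; one disagreement eliminates an option:
  (A) (0|1)*01(0|1)*: on '01' the DFA goes r0 → r0 → r2 and rejects (r2 ∉ Accept), but the regex matches it → eliminate
  (B) 0(0|1)*: on '0' the DFA goes r0 → r0 and rejects (r0 ∉ Accept), but the regex matches it → eliminate
  (C) ((0|1)(0|1))*: on ε the DFA stays in r0 and rejects (r0 ∉ Accept), but the regex matches it → eliminate
  (D) (0|1)*10: agrees with the DFA on every string of length ≤ 6
Only (D) is consistent with the DFA.
(D) (0|1)*10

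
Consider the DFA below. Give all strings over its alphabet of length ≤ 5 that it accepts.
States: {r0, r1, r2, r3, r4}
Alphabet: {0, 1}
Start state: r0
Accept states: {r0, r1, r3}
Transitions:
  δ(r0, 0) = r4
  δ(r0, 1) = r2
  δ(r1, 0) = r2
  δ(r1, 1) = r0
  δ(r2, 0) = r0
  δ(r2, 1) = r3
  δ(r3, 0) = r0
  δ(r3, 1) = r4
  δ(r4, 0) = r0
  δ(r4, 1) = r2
ε, 00, 10, 11, 010, 011, 110, 0000, 0010, 0011, 0110, 1000, 1010, 1011, 1110, 00010, 00011, 00110, 01000, 01010, 01011, 01110, 10010, 10011, 10110, 11000, 11010, 11011, 11110, 11111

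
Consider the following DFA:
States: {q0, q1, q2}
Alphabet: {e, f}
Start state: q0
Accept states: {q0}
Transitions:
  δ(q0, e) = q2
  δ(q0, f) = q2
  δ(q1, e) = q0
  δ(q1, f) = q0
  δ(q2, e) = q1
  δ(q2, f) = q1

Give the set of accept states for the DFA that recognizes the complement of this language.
Complement accept states = All states \ Original accept states
= {q0, q1, q2} \ {q0}
{q1, q2}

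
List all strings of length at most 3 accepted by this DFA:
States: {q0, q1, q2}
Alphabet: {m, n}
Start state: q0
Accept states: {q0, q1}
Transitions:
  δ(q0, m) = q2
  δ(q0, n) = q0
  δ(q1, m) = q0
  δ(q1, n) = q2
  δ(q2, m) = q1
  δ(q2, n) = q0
ε, n, mm, mn, nn, mmm, mnn, nmm, nmn, nnn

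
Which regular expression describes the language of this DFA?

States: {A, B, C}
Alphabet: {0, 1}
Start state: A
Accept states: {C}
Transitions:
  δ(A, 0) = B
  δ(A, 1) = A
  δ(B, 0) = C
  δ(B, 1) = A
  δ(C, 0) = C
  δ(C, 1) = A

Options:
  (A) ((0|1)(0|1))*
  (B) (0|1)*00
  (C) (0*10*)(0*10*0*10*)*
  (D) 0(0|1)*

Check each option against the DFA on short strings; one disagreement eliminates an option:
  (A) ((0|1)(0|1))*: on ε the DFA stays in A and rejects (A ∉ Accept), but the regex matches it → eliminate
  (B) (0|1)*00: agrees with the DFA on every string of length ≤ 6
  (C) (0*10*)(0*10*0*10*)*: on '1' the DFA goes A → A and rejects (A ∉ Accept), but the regex matches it → eliminate
  (D) 0(0|1)*: on '0' the DFA goes A → B and rejects (B ∉ Accept), but the regex matches it → eliminate
Only (B) is consistent with the DFA.
(B) (0|1)*00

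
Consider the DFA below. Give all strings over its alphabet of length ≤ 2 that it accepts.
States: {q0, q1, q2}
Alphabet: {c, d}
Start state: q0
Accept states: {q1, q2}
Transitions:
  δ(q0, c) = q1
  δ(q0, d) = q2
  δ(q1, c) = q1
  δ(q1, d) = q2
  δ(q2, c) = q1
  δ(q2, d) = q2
c, d, cc, cd, dc, dd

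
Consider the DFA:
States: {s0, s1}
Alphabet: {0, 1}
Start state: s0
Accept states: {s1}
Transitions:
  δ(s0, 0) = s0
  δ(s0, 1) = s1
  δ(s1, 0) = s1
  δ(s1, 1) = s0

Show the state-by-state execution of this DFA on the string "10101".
read '1': s0 → s1
  read '0': s1 → s1
  read '1': s1 → s0
  read '0': s0 → s0
  read '1': s0 → s1
s0 -> s1 -> s1 -> s0 -> s0 -> s1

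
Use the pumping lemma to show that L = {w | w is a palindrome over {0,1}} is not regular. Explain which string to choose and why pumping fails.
Assume L is regular with pumping length p. Idea: pumping the leading 0-block breaks the symmetry.
Choose s = 0^p 1 0^p (a palindrome of length 2p+1 ≥ p). By the pumping lemma, s = xyz with |xy| ≤ p, |y| > 0, so y = 0^k with k > 0 (xy lies entirely in the first 0^p). Then xy²z = 0^(p+k) 1 0^p, which is not a palindrome since p+k ≠ p.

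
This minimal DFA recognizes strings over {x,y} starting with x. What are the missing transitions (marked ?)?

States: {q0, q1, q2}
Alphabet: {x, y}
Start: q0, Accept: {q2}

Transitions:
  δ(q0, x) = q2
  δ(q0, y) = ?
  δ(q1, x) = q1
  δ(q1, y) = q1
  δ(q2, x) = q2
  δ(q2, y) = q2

From the language and accept set, identify what each state tracks — q0: no input read; q1: started with y (dead); q2: started with x.
Each missing δ(q, a) is the state matching the new tracked value after reading a.
δ(q0, y) = q1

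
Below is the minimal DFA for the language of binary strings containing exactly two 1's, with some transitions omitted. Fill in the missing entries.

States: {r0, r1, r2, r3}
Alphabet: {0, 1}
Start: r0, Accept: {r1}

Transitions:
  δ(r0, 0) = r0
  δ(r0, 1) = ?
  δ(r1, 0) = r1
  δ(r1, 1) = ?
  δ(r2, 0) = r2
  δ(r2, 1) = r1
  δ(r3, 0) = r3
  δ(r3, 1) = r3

From the language and accept set, identify what each state tracks — r0: zero 1's; r1: two 1's; r2: one 1; r3: ≥ three 1's (dead).
Each missing δ(q, a) is the state matching the new tracked value after reading a.
δ(r0, 1) = r2; δ(r1, 1) = r3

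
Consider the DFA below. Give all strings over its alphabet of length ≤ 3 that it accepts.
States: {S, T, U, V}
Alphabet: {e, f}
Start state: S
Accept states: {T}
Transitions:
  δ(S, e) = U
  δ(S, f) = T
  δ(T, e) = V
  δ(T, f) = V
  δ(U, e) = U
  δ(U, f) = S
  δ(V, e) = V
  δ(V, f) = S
f, eff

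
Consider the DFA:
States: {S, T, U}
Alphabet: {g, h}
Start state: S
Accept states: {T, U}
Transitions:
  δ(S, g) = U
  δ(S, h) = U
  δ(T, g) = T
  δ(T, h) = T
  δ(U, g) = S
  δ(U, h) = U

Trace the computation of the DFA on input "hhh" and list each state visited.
read 'h': S → U
  read 'h': U → U
  read 'h': U → U
S -> U -> U -> U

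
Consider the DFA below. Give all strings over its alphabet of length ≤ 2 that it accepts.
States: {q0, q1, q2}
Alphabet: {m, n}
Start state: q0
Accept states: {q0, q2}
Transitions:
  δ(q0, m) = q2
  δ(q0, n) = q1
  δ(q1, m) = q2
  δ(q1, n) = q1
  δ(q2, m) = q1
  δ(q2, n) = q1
ε, m, nm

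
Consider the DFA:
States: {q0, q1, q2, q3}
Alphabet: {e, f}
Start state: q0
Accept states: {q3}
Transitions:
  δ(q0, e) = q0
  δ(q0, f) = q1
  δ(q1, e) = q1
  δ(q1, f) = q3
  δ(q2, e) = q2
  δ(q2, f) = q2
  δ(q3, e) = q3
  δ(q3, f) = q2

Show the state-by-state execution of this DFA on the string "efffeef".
read 'e': q0 → q0
  read 'f': q0 → q1
  read 'f': q1 → q3
  read 'f': q3 → q2
  read 'e': q2 → q2
  read 'e': q2 → q2
  read 'f': q2 → q2
q0 -> q0 -> q1 -> q3 -> q2 -> q2 -> q2 -> q2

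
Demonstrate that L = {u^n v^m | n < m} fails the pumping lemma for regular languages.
Assume L is regular with pumping length p. Idea: pumping up the u-block makes the u-count reach the v-count.
Choose s = u^p v^(p+1) ∈ L. By the pumping lemma, s = xyz with |xy| ≤ p, |y| > 0, so y = u^k with k ≥ 1. Then xy²z = u^(p+k) v^(p+1). Since p+k ≥ p+1, the number of u's is no longer strictly less than the number of v's, so xy²z ∉ L.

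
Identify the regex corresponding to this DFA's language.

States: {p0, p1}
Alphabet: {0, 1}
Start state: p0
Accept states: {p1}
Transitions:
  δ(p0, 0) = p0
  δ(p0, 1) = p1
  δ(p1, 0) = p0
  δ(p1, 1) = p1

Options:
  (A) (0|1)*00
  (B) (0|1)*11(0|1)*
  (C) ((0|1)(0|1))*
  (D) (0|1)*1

Check each option against the DFA on short strings; one disagreement eliminates an option:
  (A) (0|1)*00: on '1' the DFA goes p0 → p1 and accepts (p1 ∈ Accept), but the regex does not match it → eliminate
  (B) (0|1)*11(0|1)*: on '1' the DFA goes p0 → p1 and accepts (p1 ∈ Accept), but the regex does not match it → eliminate
  (C) ((0|1)(0|1))*: on ε the DFA stays in p0 and rejects (p0 ∉ Accept), but the regex matches it → eliminate
  (D) (0|1)*1: agrees with the DFA on every string of length ≤ 6
Only (D) is consistent with the DFA.
(D) (0|1)*1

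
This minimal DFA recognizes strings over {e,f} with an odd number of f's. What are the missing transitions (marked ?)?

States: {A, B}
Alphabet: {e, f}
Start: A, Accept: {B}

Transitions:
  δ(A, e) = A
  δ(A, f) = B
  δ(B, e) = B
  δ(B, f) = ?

From the language and accept set, identify what each state tracks — A: even number of f's so far; B: odd number of f's so far.
Each missing δ(q, a) is the state matching the new tracked value after reading a.
δ(B, f) = A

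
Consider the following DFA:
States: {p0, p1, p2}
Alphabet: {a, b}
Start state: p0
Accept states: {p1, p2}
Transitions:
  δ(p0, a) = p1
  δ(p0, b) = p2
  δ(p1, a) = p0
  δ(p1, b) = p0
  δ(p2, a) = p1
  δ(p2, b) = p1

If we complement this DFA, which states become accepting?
Complement accept states = All states \ Original accept states
= {p0, p1, p2} \ {p1, p2}
{p0}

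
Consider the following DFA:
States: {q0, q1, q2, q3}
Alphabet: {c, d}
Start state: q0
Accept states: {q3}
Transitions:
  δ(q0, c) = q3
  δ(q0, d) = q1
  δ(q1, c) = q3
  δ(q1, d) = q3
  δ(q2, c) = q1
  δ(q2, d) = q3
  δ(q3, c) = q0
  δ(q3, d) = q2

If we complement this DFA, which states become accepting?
Complement accept states = All states \ Original accept states
= {q0, q1, q2, q3} \ {q3}
{q0, q1, q2}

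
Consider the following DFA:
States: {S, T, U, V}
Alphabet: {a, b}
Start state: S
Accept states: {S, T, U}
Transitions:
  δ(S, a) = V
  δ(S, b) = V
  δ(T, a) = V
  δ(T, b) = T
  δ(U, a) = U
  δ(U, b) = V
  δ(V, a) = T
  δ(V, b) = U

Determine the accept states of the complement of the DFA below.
Complement accept states = All states \ Original accept states
= {S, T, U, V} \ {S, T, U}
{V}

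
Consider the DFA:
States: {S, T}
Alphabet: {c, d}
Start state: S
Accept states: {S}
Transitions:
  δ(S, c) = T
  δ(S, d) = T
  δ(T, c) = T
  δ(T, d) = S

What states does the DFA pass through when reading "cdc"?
read 'c': S → T
  read 'd': T → S
  read 'c': S → T
S -> T -> S -> T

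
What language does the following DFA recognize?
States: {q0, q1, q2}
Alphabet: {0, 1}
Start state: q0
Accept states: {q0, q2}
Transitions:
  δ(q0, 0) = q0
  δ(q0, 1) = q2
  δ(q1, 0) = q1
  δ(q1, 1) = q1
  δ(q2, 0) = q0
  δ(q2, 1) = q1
Testing a few strings:
  '1011' → reject
  '00' → accept
  '111' → reject
  '110' → reject
State roles: q0=last symbol not 1 (ok); q1=saw 11 (dead); q2=last symbol 1 (ok)
All binary strings with no two consecutive 1's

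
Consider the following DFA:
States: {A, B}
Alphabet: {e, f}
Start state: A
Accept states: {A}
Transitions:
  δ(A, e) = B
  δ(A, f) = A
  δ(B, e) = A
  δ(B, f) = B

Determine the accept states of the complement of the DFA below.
Complement accept states = All states \ Original accept states
= {A, B} \ {A}
{B}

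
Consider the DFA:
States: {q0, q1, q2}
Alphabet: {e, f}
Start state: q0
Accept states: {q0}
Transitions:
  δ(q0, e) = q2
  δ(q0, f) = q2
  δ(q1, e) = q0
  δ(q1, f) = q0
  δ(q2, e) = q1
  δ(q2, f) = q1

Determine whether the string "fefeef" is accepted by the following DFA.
Processing string "fefeef":
  q0 --f--> q2
  q2 --e--> q1
  q1 --f--> q0
  q0 --e--> q2
  q2 --e--> q1
  q1 --f--> q0
Final state: q0
Accept states: {q0}
Yes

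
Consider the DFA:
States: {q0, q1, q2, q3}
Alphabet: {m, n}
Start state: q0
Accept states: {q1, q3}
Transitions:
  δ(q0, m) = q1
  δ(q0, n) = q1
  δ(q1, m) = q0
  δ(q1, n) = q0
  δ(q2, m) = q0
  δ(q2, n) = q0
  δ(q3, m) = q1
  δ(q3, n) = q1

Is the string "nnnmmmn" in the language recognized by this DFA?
Processing string "nnnmmmn":
  q0 --n--> q1
  q1 --n--> q0
  q0 --n--> q1
  q1 --m--> q0
  q0 --m--> q1
  q1 --m--> q0
  q0 --n--> q1
Final state: q1
Accept states: {q1, q3}
Yes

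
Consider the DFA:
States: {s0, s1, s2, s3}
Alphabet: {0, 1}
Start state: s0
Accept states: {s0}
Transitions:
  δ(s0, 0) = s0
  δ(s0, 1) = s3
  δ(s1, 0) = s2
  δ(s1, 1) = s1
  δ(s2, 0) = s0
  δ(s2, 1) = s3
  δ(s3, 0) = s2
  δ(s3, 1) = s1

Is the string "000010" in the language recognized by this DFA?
Processing string "000010":
  s0 --0--> s0
  s0 --0--> s0
  s0 --0--> s0
  s0 --0--> s0
  s0 --1--> s3
  s3 --0--> s2
Final state: s2
Accept states: {s0}
No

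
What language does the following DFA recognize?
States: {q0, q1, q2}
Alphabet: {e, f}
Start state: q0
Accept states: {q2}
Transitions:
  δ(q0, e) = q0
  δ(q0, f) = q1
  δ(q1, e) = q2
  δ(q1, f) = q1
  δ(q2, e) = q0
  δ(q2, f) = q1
Testing a few strings:
  'ef' → reject
  'feff' → reject
  'ee' → reject
  'fe' → accept
State roles: q0=no suffix match; q1=one trailing f; q2=suffix is fe
All strings over {e,f} ending with fe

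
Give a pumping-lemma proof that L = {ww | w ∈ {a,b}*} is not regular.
Assume L is regular with pumping length p. Idea: pumping the leading a-block breaks the equality of the two halves.
Choose s = a^p b a^p b ∈ L (with w = a^p b). |s| = 2p+2 ≥ p. By the pumping lemma, s = xyz with |xy| ≤ p, |y| > 0, so y = a^k with k ≥ 1, in the first a-block. Then xy²z = a^(p+k) b a^p b, of length 2p+2+k. If k is odd this length is odd, so it cannot be of the form ww. If k is even, each half has length p+1+k/2 ≤ p+k, so the first half lies entirely inside the leading a-block and contains no b, while the second half ends in b; the halves differ. Either way xy²z ∉ L.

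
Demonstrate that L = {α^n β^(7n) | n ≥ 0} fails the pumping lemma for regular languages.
Assume L is regular with pumping length p. Idea: pumping the α-block breaks the 1:7 ratio.
Choose s = α^p β^(7p) (length 8p ≥ p). By the pumping lemma, s = xyz with |xy| ≤ p, |y| > 0, so y = α^k with k ≥ 1. Then xy²z = α^(p+k) β^(7p). For this to be in L we would need 7p = 7(p+k), i.e. 7k = 0, contradicting k ≥ 1. So xy²z ∉ L.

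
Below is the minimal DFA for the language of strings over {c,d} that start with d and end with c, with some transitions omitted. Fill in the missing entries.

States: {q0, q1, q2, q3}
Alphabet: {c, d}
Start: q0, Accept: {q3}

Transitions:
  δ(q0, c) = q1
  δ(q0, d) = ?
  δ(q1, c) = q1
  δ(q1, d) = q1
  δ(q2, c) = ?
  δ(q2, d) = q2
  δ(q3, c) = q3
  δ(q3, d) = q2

From the language and accept set, identify what each state tracks — q0: no input read; q1: started with c (dead); q2: started with d, last symbol d; q3: started with d, last symbol c.
Each missing δ(q, a) is the state matching the new tracked value after reading a.
δ(q0, d) = q2; δ(q2, c) = q3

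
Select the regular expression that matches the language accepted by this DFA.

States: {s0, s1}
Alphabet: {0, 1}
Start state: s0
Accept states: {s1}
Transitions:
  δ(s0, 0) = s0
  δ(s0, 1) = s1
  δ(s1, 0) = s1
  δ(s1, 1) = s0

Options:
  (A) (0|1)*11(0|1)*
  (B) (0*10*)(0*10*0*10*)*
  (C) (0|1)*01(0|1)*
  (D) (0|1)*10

Check each option against the DFA on short strings; one disagreement eliminates an option:
  (A) (0|1)*11(0|1)*: on '1' the DFA goes s0 → s1 and accepts (s1 ∈ Accept), but the regex does not match it → eliminate
  (B) (0*10*)(0*10*0*10*)*: agrees with the DFA on every string of length ≤ 6
  (C) (0|1)*01(0|1)*: on '1' the DFA goes s0 → s1 and accepts (s1 ∈ Accept), but the regex does not match it → eliminate
  (D) (0|1)*10: on '1' the DFA goes s0 → s1 and accepts (s1 ∈ Accept), but the regex does not match it → eliminate
Only (B) is consistent with the DFA.
(B) (0*10*)(0*10*0*10*)*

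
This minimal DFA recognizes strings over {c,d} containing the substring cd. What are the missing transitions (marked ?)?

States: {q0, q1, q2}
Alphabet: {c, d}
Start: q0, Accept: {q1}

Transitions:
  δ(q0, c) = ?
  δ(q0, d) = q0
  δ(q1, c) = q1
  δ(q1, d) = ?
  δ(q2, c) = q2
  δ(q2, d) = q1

From the language and accept set, identify what each state tracks — q0: no c seen yet; q1: substring cd seen; q2: seen a c, waiting for d.
Each missing δ(q, a) is the state matching the new tracked value after reading a.
δ(q0, c) = q2; δ(q1, d) = q1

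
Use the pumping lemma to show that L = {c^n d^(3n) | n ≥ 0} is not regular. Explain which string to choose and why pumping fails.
Assume L is regular with pumping length p. Idea: pumping the c-block breaks the 1:3 ratio.
Choose s = c^p d^(3p) (length 4p ≥ p). By the pumping lemma, s = xyz with |xy| ≤ p, |y| > 0, so y = c^k with k ≥ 1. Then xy²z = c^(p+k) d^(3p). For this to be in L we would need 3p = 3(p+k), i.e. 3k = 0, contradicting k ≥ 1. So xy²z ∉ L.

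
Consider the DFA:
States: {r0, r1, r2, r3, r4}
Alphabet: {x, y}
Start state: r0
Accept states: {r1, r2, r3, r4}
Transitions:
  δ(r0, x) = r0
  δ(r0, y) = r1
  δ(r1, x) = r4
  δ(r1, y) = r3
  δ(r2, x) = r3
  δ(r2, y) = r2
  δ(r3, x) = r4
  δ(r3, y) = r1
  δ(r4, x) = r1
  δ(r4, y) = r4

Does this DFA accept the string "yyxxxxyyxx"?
Processing string "yyxxxxyyxx":
  r0 --y--> r1
  r1 --y--> r3
  r3 --x--> r4
  r4 --x--> r1
  r1 --x--> r4
  r4 --x--> r1
  r1 --y--> r3
  r3 --y--> r1
  r1 --x--> r4
  r4 --x--> r1
Final state: r1
Accept states: {r1, r2, r3, r4}
Yes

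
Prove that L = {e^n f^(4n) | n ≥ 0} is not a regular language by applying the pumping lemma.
Assume L is regular with pumping length p. Idea: pumping the e-block breaks the 1:4 ratio.
Choose s = e^p f^(4p) (length 5p ≥ p). By the pumping lemma, s = xyz with |xy| ≤ p, |y| > 0, so y = e^k with k ≥ 1. Then xy²z = e^(p+k) f^(4p). For this to be in L we would need 4p = 4(p+k), i.e. 4k = 0, contradicting k ≥ 1. So xy²z ∉ L.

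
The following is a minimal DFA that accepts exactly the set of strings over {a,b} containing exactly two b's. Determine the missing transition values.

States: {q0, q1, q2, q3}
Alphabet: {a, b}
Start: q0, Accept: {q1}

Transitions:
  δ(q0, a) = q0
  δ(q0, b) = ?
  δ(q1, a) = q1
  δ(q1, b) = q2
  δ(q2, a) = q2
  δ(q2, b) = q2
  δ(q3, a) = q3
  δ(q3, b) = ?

From the language and accept set, identify what each state tracks — q0: zero b's; q1: two b's; q2: ≥ three b's (dead); q3: one b.
Each missing δ(q, a) is the state matching the new tracked value after reading a.
δ(q0, b) = q3; δ(q3, b) = q1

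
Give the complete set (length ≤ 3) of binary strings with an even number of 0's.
ε, 1, 00, 11, 001, 010, 100, 111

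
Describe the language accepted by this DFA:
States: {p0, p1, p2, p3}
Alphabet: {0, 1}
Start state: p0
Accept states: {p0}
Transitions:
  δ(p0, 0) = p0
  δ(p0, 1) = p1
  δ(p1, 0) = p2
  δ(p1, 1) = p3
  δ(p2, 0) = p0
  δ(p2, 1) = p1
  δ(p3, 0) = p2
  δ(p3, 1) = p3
Testing a few strings:
  '0' → accept
  '110' → reject
  '010' → reject
  '00' → accept
State roles: p0=value ≡ 0 (mod 4); p1=value ≡ 1 (mod 4); p2=value ≡ 2 (mod 4); p3=value ≡ 3 (mod 4)
All binary strings representing a multiple of 4 (read in base 2; leading zeros allowed and ε counts as 0)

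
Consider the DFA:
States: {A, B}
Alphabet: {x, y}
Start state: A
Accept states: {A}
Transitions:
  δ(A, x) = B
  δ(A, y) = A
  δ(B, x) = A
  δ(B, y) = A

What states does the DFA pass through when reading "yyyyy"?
read 'y': A → A
  read 'y': A → A
  read 'y': A → A
  read 'y': A → A
  read 'y': A → A
A -> A -> A -> A -> A -> A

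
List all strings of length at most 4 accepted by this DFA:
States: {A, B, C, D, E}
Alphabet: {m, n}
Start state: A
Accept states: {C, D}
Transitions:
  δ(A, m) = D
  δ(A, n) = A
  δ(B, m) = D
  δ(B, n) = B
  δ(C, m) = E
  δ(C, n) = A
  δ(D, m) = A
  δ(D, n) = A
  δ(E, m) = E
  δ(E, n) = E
m, nm, mmm, mnm, nnm, mmnm, mnnm, nmmm, nmnm, nnnm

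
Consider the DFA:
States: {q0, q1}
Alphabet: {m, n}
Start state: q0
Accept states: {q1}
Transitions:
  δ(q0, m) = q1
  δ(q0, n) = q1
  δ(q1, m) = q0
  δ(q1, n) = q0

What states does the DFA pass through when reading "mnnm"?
read 'm': q0 → q1
  read 'n': q1 → q0
  read 'n': q0 → q1
  read 'm': q1 → q0
q0 -> q1 -> q0 -> q1 -> q0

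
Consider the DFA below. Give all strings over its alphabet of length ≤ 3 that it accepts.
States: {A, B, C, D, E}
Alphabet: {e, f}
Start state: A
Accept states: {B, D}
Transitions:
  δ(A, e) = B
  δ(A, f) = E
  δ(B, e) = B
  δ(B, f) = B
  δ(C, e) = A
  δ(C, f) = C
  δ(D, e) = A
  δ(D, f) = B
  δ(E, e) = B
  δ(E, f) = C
e, ee, ef, fe, eee, eef, efe, eff, fee, fef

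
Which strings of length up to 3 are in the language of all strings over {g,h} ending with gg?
gg, ggg, hgg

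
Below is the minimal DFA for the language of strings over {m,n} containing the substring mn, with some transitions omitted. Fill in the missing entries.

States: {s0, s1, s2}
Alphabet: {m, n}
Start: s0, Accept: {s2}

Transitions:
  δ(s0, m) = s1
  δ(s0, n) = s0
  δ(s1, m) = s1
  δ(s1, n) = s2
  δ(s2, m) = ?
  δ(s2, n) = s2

From the language and accept set, identify what each state tracks — s0: no m seen yet; s1: seen a m, waiting for n; s2: substring mn seen.
Each missing δ(q, a) is the state matching the new tracked value after reading a.
δ(s2, m) = s2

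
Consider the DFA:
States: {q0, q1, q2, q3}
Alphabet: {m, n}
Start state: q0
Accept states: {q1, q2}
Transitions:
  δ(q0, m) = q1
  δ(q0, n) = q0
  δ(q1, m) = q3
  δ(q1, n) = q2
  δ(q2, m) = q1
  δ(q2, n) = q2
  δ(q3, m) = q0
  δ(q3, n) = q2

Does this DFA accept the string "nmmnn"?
Processing string "nmmnn":
  q0 --n--> q0
  q0 --m--> q1
  q1 --m--> q3
  q3 --n--> q2
  q2 --n--> q2
Final state: q2
Accept states: {q1, q2}
Yes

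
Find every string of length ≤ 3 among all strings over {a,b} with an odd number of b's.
b, ab, ba, aab, aba, baa, bbb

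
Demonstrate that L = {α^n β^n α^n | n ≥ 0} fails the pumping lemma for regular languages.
Assume L is regular with pumping length p. Idea: pumping the first α-block unbalances it against the other two.
Choose s = α^p β^p α^p ∈ L (|s| = 3p ≥ p). By the pumping lemma, s = xyz with |xy| ≤ p, |y| > 0, so y = α^k with k ≥ 1, inside the first α-block. Then xy²z = α^(p+k) β^p α^p. The first block has length p+k ≠ p, so the three block lengths are no longer equal and xy²z ∉ L.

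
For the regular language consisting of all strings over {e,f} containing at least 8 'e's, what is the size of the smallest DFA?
By Myhill–Nerode, count the distinguishable equivalence classes: 9 classes — having seen 0, 1, …, 7, or ≥8 copies of 'e'; any two classes i < j (j ≤ 8) are distinguished by the string e^(8−j), which takes class j to 8 copies (accepted) but leaves class i below 8 (rejected).
9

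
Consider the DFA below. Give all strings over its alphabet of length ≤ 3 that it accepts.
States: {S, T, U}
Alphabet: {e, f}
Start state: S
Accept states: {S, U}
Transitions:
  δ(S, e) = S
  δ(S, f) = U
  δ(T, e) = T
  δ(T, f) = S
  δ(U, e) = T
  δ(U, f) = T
ε, e, f, ee, ef, eee, eef, fef, fff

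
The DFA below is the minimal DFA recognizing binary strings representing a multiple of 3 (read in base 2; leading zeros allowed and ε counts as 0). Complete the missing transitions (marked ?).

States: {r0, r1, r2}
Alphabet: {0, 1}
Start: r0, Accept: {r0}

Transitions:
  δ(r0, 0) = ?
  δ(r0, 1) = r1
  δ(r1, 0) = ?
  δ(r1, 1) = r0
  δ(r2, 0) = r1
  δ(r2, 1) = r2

From the language and accept set, identify what each state tracks — r0: value ≡ 0 (mod 3); r1: value ≡ 1 (mod 3); r2: value ≡ 2 (mod 3).
Each missing δ(q, a) is the state matching the new tracked value after reading a.
δ(r0, 0) = r0; δ(r1, 0) = r2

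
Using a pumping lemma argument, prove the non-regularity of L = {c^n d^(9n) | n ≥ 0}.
Assume L is regular with pumping length p. Idea: pumping the c-block breaks the 1:9 ratio.
Choose s = c^p d^(9p) (length 10p ≥ p). By the pumping lemma, s = xyz with |xy| ≤ p, |y| > 0, so y = c^k with k ≥ 1. Then xy²z = c^(p+k) d^(9p). For this to be in L we would need 9p = 9(p+k), i.e. 9k = 0, contradicting k ≥ 1. So xy²z ∉ L.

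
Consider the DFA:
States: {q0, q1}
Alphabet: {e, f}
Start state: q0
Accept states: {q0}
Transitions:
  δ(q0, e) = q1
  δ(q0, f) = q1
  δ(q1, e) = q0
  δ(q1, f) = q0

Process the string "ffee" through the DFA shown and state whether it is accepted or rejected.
Processing string "ffee":
  q0 --f--> q1
  q1 --f--> q0
  q0 --e--> q1
  q1 --e--> q0
Final state: q0
Accept states: {q0}
Yes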